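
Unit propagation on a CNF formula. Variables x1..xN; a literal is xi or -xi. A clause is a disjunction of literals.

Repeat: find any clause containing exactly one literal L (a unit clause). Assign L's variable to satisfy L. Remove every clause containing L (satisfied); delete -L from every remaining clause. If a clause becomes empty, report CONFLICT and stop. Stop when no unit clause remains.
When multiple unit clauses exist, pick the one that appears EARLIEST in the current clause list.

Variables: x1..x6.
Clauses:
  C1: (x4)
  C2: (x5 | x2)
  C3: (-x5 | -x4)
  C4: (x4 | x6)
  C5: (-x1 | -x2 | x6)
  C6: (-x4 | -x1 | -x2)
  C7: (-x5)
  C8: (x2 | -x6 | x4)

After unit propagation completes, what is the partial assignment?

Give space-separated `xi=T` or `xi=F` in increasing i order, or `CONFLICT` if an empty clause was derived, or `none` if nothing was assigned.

Answer: x1=F x2=T x4=T x5=F

Derivation:
unit clause [4] forces x4=T; simplify:
  drop -4 from [-5, -4] -> [-5]
  drop -4 from [-4, -1, -2] -> [-1, -2]
  satisfied 3 clause(s); 5 remain; assigned so far: [4]
unit clause [-5] forces x5=F; simplify:
  drop 5 from [5, 2] -> [2]
  satisfied 2 clause(s); 3 remain; assigned so far: [4, 5]
unit clause [2] forces x2=T; simplify:
  drop -2 from [-1, -2, 6] -> [-1, 6]
  drop -2 from [-1, -2] -> [-1]
  satisfied 1 clause(s); 2 remain; assigned so far: [2, 4, 5]
unit clause [-1] forces x1=F; simplify:
  satisfied 2 clause(s); 0 remain; assigned so far: [1, 2, 4, 5]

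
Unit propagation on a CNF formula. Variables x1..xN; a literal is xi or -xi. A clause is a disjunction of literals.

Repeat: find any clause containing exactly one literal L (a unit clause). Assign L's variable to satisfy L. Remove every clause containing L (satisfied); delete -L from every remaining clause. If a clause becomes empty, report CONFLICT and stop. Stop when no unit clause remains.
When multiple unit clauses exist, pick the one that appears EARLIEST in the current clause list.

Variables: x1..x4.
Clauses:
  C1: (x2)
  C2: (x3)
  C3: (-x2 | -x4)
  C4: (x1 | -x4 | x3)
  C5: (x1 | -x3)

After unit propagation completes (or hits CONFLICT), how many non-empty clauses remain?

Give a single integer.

Answer: 0

Derivation:
unit clause [2] forces x2=T; simplify:
  drop -2 from [-2, -4] -> [-4]
  satisfied 1 clause(s); 4 remain; assigned so far: [2]
unit clause [3] forces x3=T; simplify:
  drop -3 from [1, -3] -> [1]
  satisfied 2 clause(s); 2 remain; assigned so far: [2, 3]
unit clause [-4] forces x4=F; simplify:
  satisfied 1 clause(s); 1 remain; assigned so far: [2, 3, 4]
unit clause [1] forces x1=T; simplify:
  satisfied 1 clause(s); 0 remain; assigned so far: [1, 2, 3, 4]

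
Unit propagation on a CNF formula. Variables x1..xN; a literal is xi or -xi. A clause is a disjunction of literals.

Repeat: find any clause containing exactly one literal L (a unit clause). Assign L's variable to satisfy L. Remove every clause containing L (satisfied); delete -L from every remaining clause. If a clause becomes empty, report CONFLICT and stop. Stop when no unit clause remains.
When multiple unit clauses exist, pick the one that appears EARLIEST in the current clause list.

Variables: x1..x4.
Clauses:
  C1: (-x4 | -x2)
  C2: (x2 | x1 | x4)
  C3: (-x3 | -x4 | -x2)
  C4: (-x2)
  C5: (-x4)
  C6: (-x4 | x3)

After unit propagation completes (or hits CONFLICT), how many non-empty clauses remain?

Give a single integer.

unit clause [-2] forces x2=F; simplify:
  drop 2 from [2, 1, 4] -> [1, 4]
  satisfied 3 clause(s); 3 remain; assigned so far: [2]
unit clause [-4] forces x4=F; simplify:
  drop 4 from [1, 4] -> [1]
  satisfied 2 clause(s); 1 remain; assigned so far: [2, 4]
unit clause [1] forces x1=T; simplify:
  satisfied 1 clause(s); 0 remain; assigned so far: [1, 2, 4]

Answer: 0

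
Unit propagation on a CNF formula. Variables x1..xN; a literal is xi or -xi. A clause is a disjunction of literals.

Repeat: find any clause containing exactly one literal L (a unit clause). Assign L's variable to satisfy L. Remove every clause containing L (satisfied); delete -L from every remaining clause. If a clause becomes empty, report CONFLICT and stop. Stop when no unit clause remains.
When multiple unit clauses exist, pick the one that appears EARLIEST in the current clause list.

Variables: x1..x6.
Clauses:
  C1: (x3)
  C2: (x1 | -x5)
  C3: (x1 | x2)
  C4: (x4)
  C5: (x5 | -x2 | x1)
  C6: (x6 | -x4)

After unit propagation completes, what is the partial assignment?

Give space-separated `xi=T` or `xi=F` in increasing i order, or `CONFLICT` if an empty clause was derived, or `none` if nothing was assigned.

unit clause [3] forces x3=T; simplify:
  satisfied 1 clause(s); 5 remain; assigned so far: [3]
unit clause [4] forces x4=T; simplify:
  drop -4 from [6, -4] -> [6]
  satisfied 1 clause(s); 4 remain; assigned so far: [3, 4]
unit clause [6] forces x6=T; simplify:
  satisfied 1 clause(s); 3 remain; assigned so far: [3, 4, 6]

Answer: x3=T x4=T x6=T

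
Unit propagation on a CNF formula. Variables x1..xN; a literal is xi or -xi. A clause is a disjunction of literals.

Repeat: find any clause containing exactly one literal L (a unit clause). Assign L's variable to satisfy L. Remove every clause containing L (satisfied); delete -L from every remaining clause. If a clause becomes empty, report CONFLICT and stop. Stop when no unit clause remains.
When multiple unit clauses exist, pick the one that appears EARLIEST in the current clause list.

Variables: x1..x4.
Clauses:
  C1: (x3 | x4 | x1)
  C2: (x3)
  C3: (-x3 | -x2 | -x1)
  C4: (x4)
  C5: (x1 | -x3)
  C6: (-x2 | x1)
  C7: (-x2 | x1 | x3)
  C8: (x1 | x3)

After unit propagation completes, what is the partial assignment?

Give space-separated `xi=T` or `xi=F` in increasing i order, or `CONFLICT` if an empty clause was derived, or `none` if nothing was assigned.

Answer: x1=T x2=F x3=T x4=T

Derivation:
unit clause [3] forces x3=T; simplify:
  drop -3 from [-3, -2, -1] -> [-2, -1]
  drop -3 from [1, -3] -> [1]
  satisfied 4 clause(s); 4 remain; assigned so far: [3]
unit clause [4] forces x4=T; simplify:
  satisfied 1 clause(s); 3 remain; assigned so far: [3, 4]
unit clause [1] forces x1=T; simplify:
  drop -1 from [-2, -1] -> [-2]
  satisfied 2 clause(s); 1 remain; assigned so far: [1, 3, 4]
unit clause [-2] forces x2=F; simplify:
  satisfied 1 clause(s); 0 remain; assigned so far: [1, 2, 3, 4]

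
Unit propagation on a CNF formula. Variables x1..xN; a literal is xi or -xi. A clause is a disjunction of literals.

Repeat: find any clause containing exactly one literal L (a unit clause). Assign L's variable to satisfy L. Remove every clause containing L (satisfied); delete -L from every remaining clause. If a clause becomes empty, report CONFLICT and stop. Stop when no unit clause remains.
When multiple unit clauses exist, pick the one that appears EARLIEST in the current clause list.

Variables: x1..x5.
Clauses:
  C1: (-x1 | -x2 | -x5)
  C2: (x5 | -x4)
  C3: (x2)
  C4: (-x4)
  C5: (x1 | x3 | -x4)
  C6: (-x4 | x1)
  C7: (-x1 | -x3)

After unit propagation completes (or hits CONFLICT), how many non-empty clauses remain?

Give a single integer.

unit clause [2] forces x2=T; simplify:
  drop -2 from [-1, -2, -5] -> [-1, -5]
  satisfied 1 clause(s); 6 remain; assigned so far: [2]
unit clause [-4] forces x4=F; simplify:
  satisfied 4 clause(s); 2 remain; assigned so far: [2, 4]

Answer: 2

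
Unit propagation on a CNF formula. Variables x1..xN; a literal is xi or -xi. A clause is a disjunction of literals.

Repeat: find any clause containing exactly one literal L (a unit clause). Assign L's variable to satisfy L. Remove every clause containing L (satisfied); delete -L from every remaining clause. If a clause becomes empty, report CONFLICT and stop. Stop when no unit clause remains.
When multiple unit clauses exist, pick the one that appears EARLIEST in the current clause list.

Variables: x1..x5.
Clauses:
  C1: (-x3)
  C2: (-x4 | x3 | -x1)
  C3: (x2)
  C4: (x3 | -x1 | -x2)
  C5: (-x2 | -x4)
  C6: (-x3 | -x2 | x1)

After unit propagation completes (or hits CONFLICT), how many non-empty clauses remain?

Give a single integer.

Answer: 0

Derivation:
unit clause [-3] forces x3=F; simplify:
  drop 3 from [-4, 3, -1] -> [-4, -1]
  drop 3 from [3, -1, -2] -> [-1, -2]
  satisfied 2 clause(s); 4 remain; assigned so far: [3]
unit clause [2] forces x2=T; simplify:
  drop -2 from [-1, -2] -> [-1]
  drop -2 from [-2, -4] -> [-4]
  satisfied 1 clause(s); 3 remain; assigned so far: [2, 3]
unit clause [-1] forces x1=F; simplify:
  satisfied 2 clause(s); 1 remain; assigned so far: [1, 2, 3]
unit clause [-4] forces x4=F; simplify:
  satisfied 1 clause(s); 0 remain; assigned so far: [1, 2, 3, 4]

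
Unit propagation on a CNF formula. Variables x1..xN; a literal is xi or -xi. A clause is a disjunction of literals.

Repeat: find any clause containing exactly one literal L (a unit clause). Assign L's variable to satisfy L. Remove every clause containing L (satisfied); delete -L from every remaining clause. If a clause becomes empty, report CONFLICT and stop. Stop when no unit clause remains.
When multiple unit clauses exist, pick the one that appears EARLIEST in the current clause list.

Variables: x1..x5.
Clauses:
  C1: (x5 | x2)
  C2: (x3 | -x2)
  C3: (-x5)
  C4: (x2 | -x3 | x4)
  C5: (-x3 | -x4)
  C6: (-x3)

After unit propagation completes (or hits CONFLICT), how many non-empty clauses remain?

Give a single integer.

unit clause [-5] forces x5=F; simplify:
  drop 5 from [5, 2] -> [2]
  satisfied 1 clause(s); 5 remain; assigned so far: [5]
unit clause [2] forces x2=T; simplify:
  drop -2 from [3, -2] -> [3]
  satisfied 2 clause(s); 3 remain; assigned so far: [2, 5]
unit clause [3] forces x3=T; simplify:
  drop -3 from [-3, -4] -> [-4]
  drop -3 from [-3] -> [] (empty!)
  satisfied 1 clause(s); 2 remain; assigned so far: [2, 3, 5]
CONFLICT (empty clause)

Answer: 1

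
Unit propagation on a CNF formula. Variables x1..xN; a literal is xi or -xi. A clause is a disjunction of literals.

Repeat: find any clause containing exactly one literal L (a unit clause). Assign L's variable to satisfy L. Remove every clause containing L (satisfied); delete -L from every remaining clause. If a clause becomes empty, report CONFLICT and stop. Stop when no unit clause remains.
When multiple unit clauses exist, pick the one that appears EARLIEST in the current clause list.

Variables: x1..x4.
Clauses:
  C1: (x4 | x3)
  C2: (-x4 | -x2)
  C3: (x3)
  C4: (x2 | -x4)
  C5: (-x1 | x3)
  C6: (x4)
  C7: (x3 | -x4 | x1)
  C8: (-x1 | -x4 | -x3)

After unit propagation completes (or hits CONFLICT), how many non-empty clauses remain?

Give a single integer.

Answer: 1

Derivation:
unit clause [3] forces x3=T; simplify:
  drop -3 from [-1, -4, -3] -> [-1, -4]
  satisfied 4 clause(s); 4 remain; assigned so far: [3]
unit clause [4] forces x4=T; simplify:
  drop -4 from [-4, -2] -> [-2]
  drop -4 from [2, -4] -> [2]
  drop -4 from [-1, -4] -> [-1]
  satisfied 1 clause(s); 3 remain; assigned so far: [3, 4]
unit clause [-2] forces x2=F; simplify:
  drop 2 from [2] -> [] (empty!)
  satisfied 1 clause(s); 2 remain; assigned so far: [2, 3, 4]
CONFLICT (empty clause)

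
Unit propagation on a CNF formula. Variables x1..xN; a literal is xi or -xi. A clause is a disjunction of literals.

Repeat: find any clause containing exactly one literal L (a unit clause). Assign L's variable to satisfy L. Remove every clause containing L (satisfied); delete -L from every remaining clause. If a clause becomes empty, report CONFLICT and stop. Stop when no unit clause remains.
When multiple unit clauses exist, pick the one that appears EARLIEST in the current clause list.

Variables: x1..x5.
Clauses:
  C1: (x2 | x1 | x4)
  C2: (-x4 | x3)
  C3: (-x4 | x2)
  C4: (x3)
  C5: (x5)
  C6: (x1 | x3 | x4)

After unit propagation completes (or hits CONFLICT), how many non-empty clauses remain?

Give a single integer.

unit clause [3] forces x3=T; simplify:
  satisfied 3 clause(s); 3 remain; assigned so far: [3]
unit clause [5] forces x5=T; simplify:
  satisfied 1 clause(s); 2 remain; assigned so far: [3, 5]

Answer: 2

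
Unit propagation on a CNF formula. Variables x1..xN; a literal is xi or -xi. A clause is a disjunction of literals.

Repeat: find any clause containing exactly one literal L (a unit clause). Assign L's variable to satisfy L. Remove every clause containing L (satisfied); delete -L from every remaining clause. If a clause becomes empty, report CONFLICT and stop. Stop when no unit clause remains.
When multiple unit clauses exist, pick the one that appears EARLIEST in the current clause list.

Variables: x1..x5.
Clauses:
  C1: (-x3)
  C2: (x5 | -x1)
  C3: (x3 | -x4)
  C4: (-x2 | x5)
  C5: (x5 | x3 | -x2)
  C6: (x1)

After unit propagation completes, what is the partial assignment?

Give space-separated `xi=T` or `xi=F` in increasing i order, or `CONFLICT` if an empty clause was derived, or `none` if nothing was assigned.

unit clause [-3] forces x3=F; simplify:
  drop 3 from [3, -4] -> [-4]
  drop 3 from [5, 3, -2] -> [5, -2]
  satisfied 1 clause(s); 5 remain; assigned so far: [3]
unit clause [-4] forces x4=F; simplify:
  satisfied 1 clause(s); 4 remain; assigned so far: [3, 4]
unit clause [1] forces x1=T; simplify:
  drop -1 from [5, -1] -> [5]
  satisfied 1 clause(s); 3 remain; assigned so far: [1, 3, 4]
unit clause [5] forces x5=T; simplify:
  satisfied 3 clause(s); 0 remain; assigned so far: [1, 3, 4, 5]

Answer: x1=T x3=F x4=F x5=T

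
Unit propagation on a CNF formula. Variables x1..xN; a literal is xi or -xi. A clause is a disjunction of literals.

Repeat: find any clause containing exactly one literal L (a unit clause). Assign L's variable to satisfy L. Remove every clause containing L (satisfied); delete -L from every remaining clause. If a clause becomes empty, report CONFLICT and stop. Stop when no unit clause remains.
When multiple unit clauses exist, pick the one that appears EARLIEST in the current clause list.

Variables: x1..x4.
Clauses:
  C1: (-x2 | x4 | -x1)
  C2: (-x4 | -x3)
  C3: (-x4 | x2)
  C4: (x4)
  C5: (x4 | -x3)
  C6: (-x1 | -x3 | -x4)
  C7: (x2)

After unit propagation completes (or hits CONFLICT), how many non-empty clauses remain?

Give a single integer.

unit clause [4] forces x4=T; simplify:
  drop -4 from [-4, -3] -> [-3]
  drop -4 from [-4, 2] -> [2]
  drop -4 from [-1, -3, -4] -> [-1, -3]
  satisfied 3 clause(s); 4 remain; assigned so far: [4]
unit clause [-3] forces x3=F; simplify:
  satisfied 2 clause(s); 2 remain; assigned so far: [3, 4]
unit clause [2] forces x2=T; simplify:
  satisfied 2 clause(s); 0 remain; assigned so far: [2, 3, 4]

Answer: 0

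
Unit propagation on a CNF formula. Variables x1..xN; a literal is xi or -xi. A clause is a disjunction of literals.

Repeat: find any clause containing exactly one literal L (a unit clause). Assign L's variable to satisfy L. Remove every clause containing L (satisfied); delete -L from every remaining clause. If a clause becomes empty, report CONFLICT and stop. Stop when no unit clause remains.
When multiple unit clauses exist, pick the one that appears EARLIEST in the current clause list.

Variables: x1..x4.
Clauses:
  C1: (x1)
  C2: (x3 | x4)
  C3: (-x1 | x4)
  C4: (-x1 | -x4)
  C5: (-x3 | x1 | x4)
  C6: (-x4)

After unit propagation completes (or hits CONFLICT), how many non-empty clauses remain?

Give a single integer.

Answer: 0

Derivation:
unit clause [1] forces x1=T; simplify:
  drop -1 from [-1, 4] -> [4]
  drop -1 from [-1, -4] -> [-4]
  satisfied 2 clause(s); 4 remain; assigned so far: [1]
unit clause [4] forces x4=T; simplify:
  drop -4 from [-4] -> [] (empty!)
  drop -4 from [-4] -> [] (empty!)
  satisfied 2 clause(s); 2 remain; assigned so far: [1, 4]
CONFLICT (empty clause)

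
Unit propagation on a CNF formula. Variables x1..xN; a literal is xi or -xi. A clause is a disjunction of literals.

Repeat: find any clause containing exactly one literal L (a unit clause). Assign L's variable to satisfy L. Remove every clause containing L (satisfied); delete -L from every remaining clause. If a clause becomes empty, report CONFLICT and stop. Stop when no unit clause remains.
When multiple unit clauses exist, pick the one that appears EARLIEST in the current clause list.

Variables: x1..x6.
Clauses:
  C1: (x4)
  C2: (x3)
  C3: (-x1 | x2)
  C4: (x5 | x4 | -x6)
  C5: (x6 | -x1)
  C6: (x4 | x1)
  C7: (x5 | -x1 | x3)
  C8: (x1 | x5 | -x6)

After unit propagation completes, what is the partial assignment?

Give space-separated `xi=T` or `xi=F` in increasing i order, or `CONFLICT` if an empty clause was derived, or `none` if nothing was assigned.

Answer: x3=T x4=T

Derivation:
unit clause [4] forces x4=T; simplify:
  satisfied 3 clause(s); 5 remain; assigned so far: [4]
unit clause [3] forces x3=T; simplify:
  satisfied 2 clause(s); 3 remain; assigned so far: [3, 4]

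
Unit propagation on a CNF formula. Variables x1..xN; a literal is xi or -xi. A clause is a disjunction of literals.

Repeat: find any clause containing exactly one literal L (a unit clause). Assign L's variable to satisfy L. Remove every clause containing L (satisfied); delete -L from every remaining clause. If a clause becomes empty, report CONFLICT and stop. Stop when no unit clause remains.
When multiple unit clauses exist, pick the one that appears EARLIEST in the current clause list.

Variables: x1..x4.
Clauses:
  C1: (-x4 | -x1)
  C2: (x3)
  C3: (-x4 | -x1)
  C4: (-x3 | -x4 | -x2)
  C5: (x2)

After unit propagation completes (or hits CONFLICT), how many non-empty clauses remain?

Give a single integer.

Answer: 0

Derivation:
unit clause [3] forces x3=T; simplify:
  drop -3 from [-3, -4, -2] -> [-4, -2]
  satisfied 1 clause(s); 4 remain; assigned so far: [3]
unit clause [2] forces x2=T; simplify:
  drop -2 from [-4, -2] -> [-4]
  satisfied 1 clause(s); 3 remain; assigned so far: [2, 3]
unit clause [-4] forces x4=F; simplify:
  satisfied 3 clause(s); 0 remain; assigned so far: [2, 3, 4]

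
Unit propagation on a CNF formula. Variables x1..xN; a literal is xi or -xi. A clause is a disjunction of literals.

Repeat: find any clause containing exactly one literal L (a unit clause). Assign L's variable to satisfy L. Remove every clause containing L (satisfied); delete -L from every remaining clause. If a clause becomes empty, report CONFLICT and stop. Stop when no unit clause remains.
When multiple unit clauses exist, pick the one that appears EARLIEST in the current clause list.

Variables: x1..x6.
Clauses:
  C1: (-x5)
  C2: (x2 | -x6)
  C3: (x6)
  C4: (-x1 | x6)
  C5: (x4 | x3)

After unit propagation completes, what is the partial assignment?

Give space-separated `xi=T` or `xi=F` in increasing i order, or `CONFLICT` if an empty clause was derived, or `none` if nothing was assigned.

unit clause [-5] forces x5=F; simplify:
  satisfied 1 clause(s); 4 remain; assigned so far: [5]
unit clause [6] forces x6=T; simplify:
  drop -6 from [2, -6] -> [2]
  satisfied 2 clause(s); 2 remain; assigned so far: [5, 6]
unit clause [2] forces x2=T; simplify:
  satisfied 1 clause(s); 1 remain; assigned so far: [2, 5, 6]

Answer: x2=T x5=F x6=T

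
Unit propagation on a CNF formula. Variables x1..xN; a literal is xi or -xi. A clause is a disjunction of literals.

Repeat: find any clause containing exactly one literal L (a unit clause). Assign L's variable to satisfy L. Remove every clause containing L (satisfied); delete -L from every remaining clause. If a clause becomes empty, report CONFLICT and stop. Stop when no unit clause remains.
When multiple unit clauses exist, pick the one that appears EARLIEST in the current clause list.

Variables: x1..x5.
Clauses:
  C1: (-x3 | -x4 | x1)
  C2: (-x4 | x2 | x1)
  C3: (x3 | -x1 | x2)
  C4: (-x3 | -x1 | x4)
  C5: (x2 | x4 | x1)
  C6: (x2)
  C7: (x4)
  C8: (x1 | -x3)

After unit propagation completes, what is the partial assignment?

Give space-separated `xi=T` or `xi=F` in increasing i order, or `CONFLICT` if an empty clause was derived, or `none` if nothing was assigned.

unit clause [2] forces x2=T; simplify:
  satisfied 4 clause(s); 4 remain; assigned so far: [2]
unit clause [4] forces x4=T; simplify:
  drop -4 from [-3, -4, 1] -> [-3, 1]
  satisfied 2 clause(s); 2 remain; assigned so far: [2, 4]

Answer: x2=T x4=T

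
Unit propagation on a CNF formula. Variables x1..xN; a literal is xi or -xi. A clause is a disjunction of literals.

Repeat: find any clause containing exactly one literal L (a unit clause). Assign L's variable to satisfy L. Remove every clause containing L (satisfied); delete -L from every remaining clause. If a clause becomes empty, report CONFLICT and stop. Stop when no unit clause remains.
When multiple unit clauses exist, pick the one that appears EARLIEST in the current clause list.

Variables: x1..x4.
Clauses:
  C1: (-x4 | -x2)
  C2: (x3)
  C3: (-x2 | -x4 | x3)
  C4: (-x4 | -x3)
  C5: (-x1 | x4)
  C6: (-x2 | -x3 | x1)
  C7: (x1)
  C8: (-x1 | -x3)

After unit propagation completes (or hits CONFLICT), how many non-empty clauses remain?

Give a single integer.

Answer: 1

Derivation:
unit clause [3] forces x3=T; simplify:
  drop -3 from [-4, -3] -> [-4]
  drop -3 from [-2, -3, 1] -> [-2, 1]
  drop -3 from [-1, -3] -> [-1]
  satisfied 2 clause(s); 6 remain; assigned so far: [3]
unit clause [-4] forces x4=F; simplify:
  drop 4 from [-1, 4] -> [-1]
  satisfied 2 clause(s); 4 remain; assigned so far: [3, 4]
unit clause [-1] forces x1=F; simplify:
  drop 1 from [-2, 1] -> [-2]
  drop 1 from [1] -> [] (empty!)
  satisfied 2 clause(s); 2 remain; assigned so far: [1, 3, 4]
CONFLICT (empty clause)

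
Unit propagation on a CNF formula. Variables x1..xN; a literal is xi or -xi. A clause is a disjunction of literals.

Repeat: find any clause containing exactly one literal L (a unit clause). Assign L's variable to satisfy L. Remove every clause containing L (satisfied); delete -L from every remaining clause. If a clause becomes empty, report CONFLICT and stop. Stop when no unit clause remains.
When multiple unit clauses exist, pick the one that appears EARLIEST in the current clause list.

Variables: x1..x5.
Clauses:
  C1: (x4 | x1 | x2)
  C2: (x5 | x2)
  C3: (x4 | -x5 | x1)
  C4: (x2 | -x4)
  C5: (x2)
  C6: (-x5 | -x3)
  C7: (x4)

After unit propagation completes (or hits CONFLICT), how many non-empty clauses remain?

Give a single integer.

unit clause [2] forces x2=T; simplify:
  satisfied 4 clause(s); 3 remain; assigned so far: [2]
unit clause [4] forces x4=T; simplify:
  satisfied 2 clause(s); 1 remain; assigned so far: [2, 4]

Answer: 1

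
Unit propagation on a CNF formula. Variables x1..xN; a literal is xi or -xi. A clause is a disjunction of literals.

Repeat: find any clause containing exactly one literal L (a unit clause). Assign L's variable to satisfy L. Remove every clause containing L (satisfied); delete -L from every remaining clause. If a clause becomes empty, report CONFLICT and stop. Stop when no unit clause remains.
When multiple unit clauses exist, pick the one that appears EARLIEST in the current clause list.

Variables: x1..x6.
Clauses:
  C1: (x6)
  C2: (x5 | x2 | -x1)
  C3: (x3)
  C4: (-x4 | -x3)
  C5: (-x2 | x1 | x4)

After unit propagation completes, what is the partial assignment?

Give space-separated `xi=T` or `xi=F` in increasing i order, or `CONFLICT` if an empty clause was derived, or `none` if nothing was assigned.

Answer: x3=T x4=F x6=T

Derivation:
unit clause [6] forces x6=T; simplify:
  satisfied 1 clause(s); 4 remain; assigned so far: [6]
unit clause [3] forces x3=T; simplify:
  drop -3 from [-4, -3] -> [-4]
  satisfied 1 clause(s); 3 remain; assigned so far: [3, 6]
unit clause [-4] forces x4=F; simplify:
  drop 4 from [-2, 1, 4] -> [-2, 1]
  satisfied 1 clause(s); 2 remain; assigned so far: [3, 4, 6]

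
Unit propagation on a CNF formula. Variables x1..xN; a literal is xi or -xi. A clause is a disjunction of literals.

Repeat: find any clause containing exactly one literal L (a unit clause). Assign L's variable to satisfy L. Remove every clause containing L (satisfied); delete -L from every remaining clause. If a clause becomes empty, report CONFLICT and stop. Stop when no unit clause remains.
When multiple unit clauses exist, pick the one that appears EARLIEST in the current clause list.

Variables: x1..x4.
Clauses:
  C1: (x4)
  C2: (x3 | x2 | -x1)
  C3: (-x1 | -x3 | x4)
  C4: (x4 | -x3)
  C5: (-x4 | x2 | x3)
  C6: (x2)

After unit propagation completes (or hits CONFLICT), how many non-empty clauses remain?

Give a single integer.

unit clause [4] forces x4=T; simplify:
  drop -4 from [-4, 2, 3] -> [2, 3]
  satisfied 3 clause(s); 3 remain; assigned so far: [4]
unit clause [2] forces x2=T; simplify:
  satisfied 3 clause(s); 0 remain; assigned so far: [2, 4]

Answer: 0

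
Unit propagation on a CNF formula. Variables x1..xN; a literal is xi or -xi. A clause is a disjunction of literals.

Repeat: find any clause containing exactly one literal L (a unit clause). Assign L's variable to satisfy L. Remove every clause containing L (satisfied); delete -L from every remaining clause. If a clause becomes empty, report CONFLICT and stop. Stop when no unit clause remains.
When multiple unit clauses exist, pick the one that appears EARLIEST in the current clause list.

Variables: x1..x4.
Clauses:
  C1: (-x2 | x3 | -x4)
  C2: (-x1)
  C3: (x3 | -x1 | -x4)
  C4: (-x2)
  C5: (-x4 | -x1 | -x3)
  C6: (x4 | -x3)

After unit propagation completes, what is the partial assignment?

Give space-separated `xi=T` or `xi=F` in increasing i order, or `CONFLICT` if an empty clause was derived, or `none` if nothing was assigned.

unit clause [-1] forces x1=F; simplify:
  satisfied 3 clause(s); 3 remain; assigned so far: [1]
unit clause [-2] forces x2=F; simplify:
  satisfied 2 clause(s); 1 remain; assigned so far: [1, 2]

Answer: x1=F x2=F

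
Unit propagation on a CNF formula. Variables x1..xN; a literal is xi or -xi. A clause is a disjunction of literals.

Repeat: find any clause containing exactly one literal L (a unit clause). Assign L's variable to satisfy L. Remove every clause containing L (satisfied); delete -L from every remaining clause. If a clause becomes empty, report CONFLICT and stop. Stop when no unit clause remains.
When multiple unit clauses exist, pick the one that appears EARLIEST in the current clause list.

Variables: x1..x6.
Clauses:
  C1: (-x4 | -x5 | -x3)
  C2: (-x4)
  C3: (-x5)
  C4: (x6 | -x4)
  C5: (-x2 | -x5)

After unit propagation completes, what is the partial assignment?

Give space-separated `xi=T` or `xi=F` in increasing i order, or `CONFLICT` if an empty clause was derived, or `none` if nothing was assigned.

Answer: x4=F x5=F

Derivation:
unit clause [-4] forces x4=F; simplify:
  satisfied 3 clause(s); 2 remain; assigned so far: [4]
unit clause [-5] forces x5=F; simplify:
  satisfied 2 clause(s); 0 remain; assigned so far: [4, 5]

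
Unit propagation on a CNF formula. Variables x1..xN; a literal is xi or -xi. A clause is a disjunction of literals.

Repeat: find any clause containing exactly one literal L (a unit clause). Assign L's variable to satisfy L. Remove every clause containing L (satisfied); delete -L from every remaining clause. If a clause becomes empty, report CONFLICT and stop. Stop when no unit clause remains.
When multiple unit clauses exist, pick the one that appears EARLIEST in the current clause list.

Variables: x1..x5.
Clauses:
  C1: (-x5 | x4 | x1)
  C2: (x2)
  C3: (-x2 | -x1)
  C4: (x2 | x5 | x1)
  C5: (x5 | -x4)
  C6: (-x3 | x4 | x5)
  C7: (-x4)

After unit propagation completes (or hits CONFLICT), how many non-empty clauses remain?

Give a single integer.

unit clause [2] forces x2=T; simplify:
  drop -2 from [-2, -1] -> [-1]
  satisfied 2 clause(s); 5 remain; assigned so far: [2]
unit clause [-1] forces x1=F; simplify:
  drop 1 from [-5, 4, 1] -> [-5, 4]
  satisfied 1 clause(s); 4 remain; assigned so far: [1, 2]
unit clause [-4] forces x4=F; simplify:
  drop 4 from [-5, 4] -> [-5]
  drop 4 from [-3, 4, 5] -> [-3, 5]
  satisfied 2 clause(s); 2 remain; assigned so far: [1, 2, 4]
unit clause [-5] forces x5=F; simplify:
  drop 5 from [-3, 5] -> [-3]
  satisfied 1 clause(s); 1 remain; assigned so far: [1, 2, 4, 5]
unit clause [-3] forces x3=F; simplify:
  satisfied 1 clause(s); 0 remain; assigned so far: [1, 2, 3, 4, 5]

Answer: 0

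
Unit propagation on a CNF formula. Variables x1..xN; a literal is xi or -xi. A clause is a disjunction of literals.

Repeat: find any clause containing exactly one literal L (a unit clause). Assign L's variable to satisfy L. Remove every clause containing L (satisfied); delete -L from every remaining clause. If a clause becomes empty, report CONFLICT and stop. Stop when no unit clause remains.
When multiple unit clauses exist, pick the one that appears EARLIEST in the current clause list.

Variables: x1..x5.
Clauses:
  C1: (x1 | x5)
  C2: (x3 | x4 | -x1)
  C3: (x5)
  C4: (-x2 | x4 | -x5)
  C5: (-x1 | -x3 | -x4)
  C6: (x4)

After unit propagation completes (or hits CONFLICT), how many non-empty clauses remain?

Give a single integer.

unit clause [5] forces x5=T; simplify:
  drop -5 from [-2, 4, -5] -> [-2, 4]
  satisfied 2 clause(s); 4 remain; assigned so far: [5]
unit clause [4] forces x4=T; simplify:
  drop -4 from [-1, -3, -4] -> [-1, -3]
  satisfied 3 clause(s); 1 remain; assigned so far: [4, 5]

Answer: 1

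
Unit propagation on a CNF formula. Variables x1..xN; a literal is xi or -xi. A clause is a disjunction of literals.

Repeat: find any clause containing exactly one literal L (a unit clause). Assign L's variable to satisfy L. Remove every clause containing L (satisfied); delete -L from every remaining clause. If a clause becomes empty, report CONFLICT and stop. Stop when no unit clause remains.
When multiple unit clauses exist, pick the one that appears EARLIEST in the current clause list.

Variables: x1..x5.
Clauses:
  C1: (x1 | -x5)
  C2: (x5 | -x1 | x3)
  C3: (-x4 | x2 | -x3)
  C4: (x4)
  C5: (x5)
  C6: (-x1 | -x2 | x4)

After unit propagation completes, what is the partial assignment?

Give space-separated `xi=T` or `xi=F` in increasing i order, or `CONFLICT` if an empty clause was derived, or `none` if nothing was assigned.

Answer: x1=T x4=T x5=T

Derivation:
unit clause [4] forces x4=T; simplify:
  drop -4 from [-4, 2, -3] -> [2, -3]
  satisfied 2 clause(s); 4 remain; assigned so far: [4]
unit clause [5] forces x5=T; simplify:
  drop -5 from [1, -5] -> [1]
  satisfied 2 clause(s); 2 remain; assigned so far: [4, 5]
unit clause [1] forces x1=T; simplify:
  satisfied 1 clause(s); 1 remain; assigned so far: [1, 4, 5]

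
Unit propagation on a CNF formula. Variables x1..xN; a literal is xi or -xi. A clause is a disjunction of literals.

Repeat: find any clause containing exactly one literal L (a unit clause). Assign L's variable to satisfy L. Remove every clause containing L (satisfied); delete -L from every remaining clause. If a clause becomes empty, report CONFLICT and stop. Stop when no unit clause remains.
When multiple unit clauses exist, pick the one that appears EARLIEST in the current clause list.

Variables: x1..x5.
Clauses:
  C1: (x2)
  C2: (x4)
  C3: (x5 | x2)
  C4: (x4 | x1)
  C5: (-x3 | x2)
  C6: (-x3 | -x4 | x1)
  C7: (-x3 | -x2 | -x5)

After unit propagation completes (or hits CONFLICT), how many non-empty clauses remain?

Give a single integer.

unit clause [2] forces x2=T; simplify:
  drop -2 from [-3, -2, -5] -> [-3, -5]
  satisfied 3 clause(s); 4 remain; assigned so far: [2]
unit clause [4] forces x4=T; simplify:
  drop -4 from [-3, -4, 1] -> [-3, 1]
  satisfied 2 clause(s); 2 remain; assigned so far: [2, 4]

Answer: 2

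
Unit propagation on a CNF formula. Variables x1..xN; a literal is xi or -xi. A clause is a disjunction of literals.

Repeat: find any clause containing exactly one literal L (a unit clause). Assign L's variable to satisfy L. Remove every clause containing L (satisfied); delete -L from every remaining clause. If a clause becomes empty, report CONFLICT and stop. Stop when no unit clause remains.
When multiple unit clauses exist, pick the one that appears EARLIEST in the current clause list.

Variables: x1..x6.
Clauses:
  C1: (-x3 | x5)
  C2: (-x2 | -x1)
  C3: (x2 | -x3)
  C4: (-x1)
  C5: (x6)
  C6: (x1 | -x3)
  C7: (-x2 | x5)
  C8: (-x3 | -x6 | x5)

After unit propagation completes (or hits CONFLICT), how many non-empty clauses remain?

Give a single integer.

Answer: 1

Derivation:
unit clause [-1] forces x1=F; simplify:
  drop 1 from [1, -3] -> [-3]
  satisfied 2 clause(s); 6 remain; assigned so far: [1]
unit clause [6] forces x6=T; simplify:
  drop -6 from [-3, -6, 5] -> [-3, 5]
  satisfied 1 clause(s); 5 remain; assigned so far: [1, 6]
unit clause [-3] forces x3=F; simplify:
  satisfied 4 clause(s); 1 remain; assigned so far: [1, 3, 6]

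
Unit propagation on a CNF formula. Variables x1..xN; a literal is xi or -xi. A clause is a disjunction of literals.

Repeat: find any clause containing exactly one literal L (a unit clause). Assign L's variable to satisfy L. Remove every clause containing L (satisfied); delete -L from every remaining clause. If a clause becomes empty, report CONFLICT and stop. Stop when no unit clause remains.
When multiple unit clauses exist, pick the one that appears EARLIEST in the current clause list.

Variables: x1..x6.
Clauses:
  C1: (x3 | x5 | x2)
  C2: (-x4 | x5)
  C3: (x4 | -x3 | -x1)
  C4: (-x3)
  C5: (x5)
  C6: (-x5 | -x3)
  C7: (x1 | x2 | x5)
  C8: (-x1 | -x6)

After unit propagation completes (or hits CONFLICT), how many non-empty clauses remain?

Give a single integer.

unit clause [-3] forces x3=F; simplify:
  drop 3 from [3, 5, 2] -> [5, 2]
  satisfied 3 clause(s); 5 remain; assigned so far: [3]
unit clause [5] forces x5=T; simplify:
  satisfied 4 clause(s); 1 remain; assigned so far: [3, 5]

Answer: 1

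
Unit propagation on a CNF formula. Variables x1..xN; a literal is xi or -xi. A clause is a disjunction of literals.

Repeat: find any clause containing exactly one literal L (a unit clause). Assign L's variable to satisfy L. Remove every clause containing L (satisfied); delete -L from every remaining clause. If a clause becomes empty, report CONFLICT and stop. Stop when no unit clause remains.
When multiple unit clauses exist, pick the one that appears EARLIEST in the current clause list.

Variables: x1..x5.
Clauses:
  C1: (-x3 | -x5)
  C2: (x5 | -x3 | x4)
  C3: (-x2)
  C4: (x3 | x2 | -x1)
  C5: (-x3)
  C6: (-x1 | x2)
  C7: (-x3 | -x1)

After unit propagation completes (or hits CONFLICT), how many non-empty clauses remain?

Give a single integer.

unit clause [-2] forces x2=F; simplify:
  drop 2 from [3, 2, -1] -> [3, -1]
  drop 2 from [-1, 2] -> [-1]
  satisfied 1 clause(s); 6 remain; assigned so far: [2]
unit clause [-3] forces x3=F; simplify:
  drop 3 from [3, -1] -> [-1]
  satisfied 4 clause(s); 2 remain; assigned so far: [2, 3]
unit clause [-1] forces x1=F; simplify:
  satisfied 2 clause(s); 0 remain; assigned so far: [1, 2, 3]

Answer: 0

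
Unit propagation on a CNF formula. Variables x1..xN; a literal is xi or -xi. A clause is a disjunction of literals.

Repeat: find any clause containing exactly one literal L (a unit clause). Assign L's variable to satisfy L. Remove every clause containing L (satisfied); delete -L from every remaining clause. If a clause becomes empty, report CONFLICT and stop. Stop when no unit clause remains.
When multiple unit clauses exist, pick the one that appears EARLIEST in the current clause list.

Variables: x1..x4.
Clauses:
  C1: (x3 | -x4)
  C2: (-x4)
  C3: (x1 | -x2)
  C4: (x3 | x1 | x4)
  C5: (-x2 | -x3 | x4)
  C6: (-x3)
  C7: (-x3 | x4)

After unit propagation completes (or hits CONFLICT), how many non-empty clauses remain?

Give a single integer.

Answer: 0

Derivation:
unit clause [-4] forces x4=F; simplify:
  drop 4 from [3, 1, 4] -> [3, 1]
  drop 4 from [-2, -3, 4] -> [-2, -3]
  drop 4 from [-3, 4] -> [-3]
  satisfied 2 clause(s); 5 remain; assigned so far: [4]
unit clause [-3] forces x3=F; simplify:
  drop 3 from [3, 1] -> [1]
  satisfied 3 clause(s); 2 remain; assigned so far: [3, 4]
unit clause [1] forces x1=T; simplify:
  satisfied 2 clause(s); 0 remain; assigned so far: [1, 3, 4]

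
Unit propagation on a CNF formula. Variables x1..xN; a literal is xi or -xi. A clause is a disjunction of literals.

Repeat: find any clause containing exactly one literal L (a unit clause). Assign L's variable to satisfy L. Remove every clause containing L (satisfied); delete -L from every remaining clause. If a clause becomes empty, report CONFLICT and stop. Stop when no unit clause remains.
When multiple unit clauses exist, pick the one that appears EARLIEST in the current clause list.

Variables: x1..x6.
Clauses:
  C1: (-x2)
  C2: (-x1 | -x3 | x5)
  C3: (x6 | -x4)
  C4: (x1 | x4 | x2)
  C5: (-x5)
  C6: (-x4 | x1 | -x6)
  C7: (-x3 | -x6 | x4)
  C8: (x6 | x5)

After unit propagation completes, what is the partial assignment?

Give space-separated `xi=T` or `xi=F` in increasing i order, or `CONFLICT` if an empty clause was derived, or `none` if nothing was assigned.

Answer: x2=F x5=F x6=T

Derivation:
unit clause [-2] forces x2=F; simplify:
  drop 2 from [1, 4, 2] -> [1, 4]
  satisfied 1 clause(s); 7 remain; assigned so far: [2]
unit clause [-5] forces x5=F; simplify:
  drop 5 from [-1, -3, 5] -> [-1, -3]
  drop 5 from [6, 5] -> [6]
  satisfied 1 clause(s); 6 remain; assigned so far: [2, 5]
unit clause [6] forces x6=T; simplify:
  drop -6 from [-4, 1, -6] -> [-4, 1]
  drop -6 from [-3, -6, 4] -> [-3, 4]
  satisfied 2 clause(s); 4 remain; assigned so far: [2, 5, 6]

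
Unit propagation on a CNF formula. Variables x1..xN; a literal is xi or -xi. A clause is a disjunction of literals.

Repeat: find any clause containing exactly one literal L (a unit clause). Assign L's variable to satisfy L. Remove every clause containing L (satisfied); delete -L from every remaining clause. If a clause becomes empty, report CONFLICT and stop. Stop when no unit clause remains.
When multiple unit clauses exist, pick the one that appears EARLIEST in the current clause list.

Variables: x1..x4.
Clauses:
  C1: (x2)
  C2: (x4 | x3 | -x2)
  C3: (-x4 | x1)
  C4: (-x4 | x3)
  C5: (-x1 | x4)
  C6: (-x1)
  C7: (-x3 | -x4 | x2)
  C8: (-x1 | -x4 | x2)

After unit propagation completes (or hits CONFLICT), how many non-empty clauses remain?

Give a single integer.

Answer: 0

Derivation:
unit clause [2] forces x2=T; simplify:
  drop -2 from [4, 3, -2] -> [4, 3]
  satisfied 3 clause(s); 5 remain; assigned so far: [2]
unit clause [-1] forces x1=F; simplify:
  drop 1 from [-4, 1] -> [-4]
  satisfied 2 clause(s); 3 remain; assigned so far: [1, 2]
unit clause [-4] forces x4=F; simplify:
  drop 4 from [4, 3] -> [3]
  satisfied 2 clause(s); 1 remain; assigned so far: [1, 2, 4]
unit clause [3] forces x3=T; simplify:
  satisfied 1 clause(s); 0 remain; assigned so far: [1, 2, 3, 4]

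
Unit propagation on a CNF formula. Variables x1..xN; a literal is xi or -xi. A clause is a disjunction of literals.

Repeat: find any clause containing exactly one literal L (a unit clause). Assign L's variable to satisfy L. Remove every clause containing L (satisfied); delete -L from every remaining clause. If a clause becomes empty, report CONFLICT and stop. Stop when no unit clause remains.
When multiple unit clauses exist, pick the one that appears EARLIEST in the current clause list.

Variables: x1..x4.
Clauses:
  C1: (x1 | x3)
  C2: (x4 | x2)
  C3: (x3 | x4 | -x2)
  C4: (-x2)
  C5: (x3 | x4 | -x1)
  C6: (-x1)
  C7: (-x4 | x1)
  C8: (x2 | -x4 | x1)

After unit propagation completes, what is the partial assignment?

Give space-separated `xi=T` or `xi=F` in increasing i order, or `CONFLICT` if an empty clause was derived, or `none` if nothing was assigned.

Answer: CONFLICT

Derivation:
unit clause [-2] forces x2=F; simplify:
  drop 2 from [4, 2] -> [4]
  drop 2 from [2, -4, 1] -> [-4, 1]
  satisfied 2 clause(s); 6 remain; assigned so far: [2]
unit clause [4] forces x4=T; simplify:
  drop -4 from [-4, 1] -> [1]
  drop -4 from [-4, 1] -> [1]
  satisfied 2 clause(s); 4 remain; assigned so far: [2, 4]
unit clause [-1] forces x1=F; simplify:
  drop 1 from [1, 3] -> [3]
  drop 1 from [1] -> [] (empty!)
  drop 1 from [1] -> [] (empty!)
  satisfied 1 clause(s); 3 remain; assigned so far: [1, 2, 4]
CONFLICT (empty clause)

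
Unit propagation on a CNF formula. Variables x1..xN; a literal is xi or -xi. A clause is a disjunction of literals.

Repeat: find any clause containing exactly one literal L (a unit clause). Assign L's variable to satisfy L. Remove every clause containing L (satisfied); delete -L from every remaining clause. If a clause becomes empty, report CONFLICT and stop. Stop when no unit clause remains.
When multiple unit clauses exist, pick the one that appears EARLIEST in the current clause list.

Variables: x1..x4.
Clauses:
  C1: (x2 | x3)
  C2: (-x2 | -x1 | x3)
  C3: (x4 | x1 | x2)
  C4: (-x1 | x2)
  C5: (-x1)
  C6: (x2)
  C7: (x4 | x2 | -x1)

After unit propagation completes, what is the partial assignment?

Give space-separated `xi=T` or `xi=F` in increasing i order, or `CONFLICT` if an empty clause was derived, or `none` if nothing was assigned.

Answer: x1=F x2=T

Derivation:
unit clause [-1] forces x1=F; simplify:
  drop 1 from [4, 1, 2] -> [4, 2]
  satisfied 4 clause(s); 3 remain; assigned so far: [1]
unit clause [2] forces x2=T; simplify:
  satisfied 3 clause(s); 0 remain; assigned so far: [1, 2]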